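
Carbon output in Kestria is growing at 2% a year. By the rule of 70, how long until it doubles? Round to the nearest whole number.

approximately 35 years

At 2%, doubling takes about 70/2 = 35.00 years.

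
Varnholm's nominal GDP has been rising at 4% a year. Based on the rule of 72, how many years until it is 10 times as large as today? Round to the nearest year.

approximately 60 years

At 4% it doubles every 72/4 ≈ 18.00 years.
10× is log₂ 10 ≈ 3.32 doublings, so ≈ 3.32 × 18.00 = 60 years.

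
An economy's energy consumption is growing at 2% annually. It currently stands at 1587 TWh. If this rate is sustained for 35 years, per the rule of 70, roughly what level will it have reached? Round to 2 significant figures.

approximately 3200 TWh

Doubling time ≈ 70/2 = 35.00 years.
35 years is 35/35.00 ≈ 1.00 doublings, a factor of 2^1.00 ≈ 2.00.
1587 × 2.00 ≈ 3200 TWh.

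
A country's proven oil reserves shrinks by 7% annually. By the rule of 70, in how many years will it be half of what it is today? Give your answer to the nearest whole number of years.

Halving time ≈ 70 / 7 = 10.00 → 10 years.

around 10 years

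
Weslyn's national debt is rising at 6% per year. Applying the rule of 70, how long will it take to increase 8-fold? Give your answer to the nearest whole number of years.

about 35 years

One doubling takes 70/6 = 11.67 years.
Getting to 8× needs 3 doublings: 3 × 11.67 ≈ 35 years.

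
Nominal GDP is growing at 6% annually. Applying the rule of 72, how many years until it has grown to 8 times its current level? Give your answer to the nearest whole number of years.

36 years

At 6% it doubles every 72/6 ≈ 12.00 years.
8× is 3 doublings, so 3 × 12.00 ≈ 36 years.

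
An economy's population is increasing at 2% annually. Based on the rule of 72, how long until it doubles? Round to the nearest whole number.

72/2 ≈ 36.00, so it doubles roughly every 36 years.

around 36 years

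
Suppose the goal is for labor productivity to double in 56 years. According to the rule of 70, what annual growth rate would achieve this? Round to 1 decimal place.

70 / 56 ≈ 1.25, so about 1.3% annually.

about 1.3%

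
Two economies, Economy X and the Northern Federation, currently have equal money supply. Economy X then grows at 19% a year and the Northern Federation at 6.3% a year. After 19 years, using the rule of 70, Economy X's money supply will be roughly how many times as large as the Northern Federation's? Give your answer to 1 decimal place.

Rate gap = 19% − 6.3% = 12.7 points.
The ratio doubles every 70/12.7 ≈ 5.51 years.
19/5.51 ≈ 3.45 doublings → ratio ≈ 2^3.45 ≈ 10.9.

about 10.9 times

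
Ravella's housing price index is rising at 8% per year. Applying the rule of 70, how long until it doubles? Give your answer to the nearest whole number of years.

At 8%, doubling takes about 70/8 = 8.75 years.

≈ 9 years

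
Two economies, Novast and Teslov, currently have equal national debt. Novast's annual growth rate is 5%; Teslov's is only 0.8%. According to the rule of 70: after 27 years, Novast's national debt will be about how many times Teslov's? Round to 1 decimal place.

Rate gap = 5% − 0.8% = 4.2 points.
The ratio doubles every 70/4.2 ≈ 16.67 years.
27/16.67 ≈ 1.62 doublings → ratio ≈ 2^1.62 ≈ 3.1.

roughly 3.1 times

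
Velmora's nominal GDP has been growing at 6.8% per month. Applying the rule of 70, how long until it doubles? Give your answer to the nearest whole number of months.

At 6.8%, doubling takes about 70/6.8 = 10.29 months.

approximately 10 months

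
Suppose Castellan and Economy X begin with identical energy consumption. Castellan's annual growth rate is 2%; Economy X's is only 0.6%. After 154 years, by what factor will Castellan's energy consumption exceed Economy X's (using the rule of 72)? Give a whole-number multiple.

Castellan pulls ahead at 1.4 pp per year, so the ratio doubles every 72/1.4 ≈ 51.43 years.
In 154 years that's 2.99 doublings: 2^2.99 ≈ 8.

roughly 8 times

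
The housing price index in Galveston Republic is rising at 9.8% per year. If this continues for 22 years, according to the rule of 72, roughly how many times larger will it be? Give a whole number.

about 8 times

Doubling time ≈ 72/9.8 = 7.35 years.
22/7.35 ≈ 3 doublings, so about 2^3 = 8×.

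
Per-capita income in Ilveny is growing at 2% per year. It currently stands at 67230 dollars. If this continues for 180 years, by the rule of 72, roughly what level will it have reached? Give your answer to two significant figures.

around 2200000 dollars

Doubling time ≈ 72/2 = 36.00 years.
180 years is 180/36.00 ≈ 5.00 doublings, a factor of 2^5.00 ≈ 32.00.
67230 × 32.00 ≈ 2200000 dollars.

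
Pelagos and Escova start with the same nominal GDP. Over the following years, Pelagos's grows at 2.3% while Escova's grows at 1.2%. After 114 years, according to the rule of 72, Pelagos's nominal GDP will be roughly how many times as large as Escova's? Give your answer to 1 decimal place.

≈ 3.3 times

Pelagos pulls ahead at 1.1 pp per year, so the ratio doubles every 72/1.1 ≈ 65.45 years.
In 114 years that's 1.74 doublings: 2^1.74 ≈ 3.3.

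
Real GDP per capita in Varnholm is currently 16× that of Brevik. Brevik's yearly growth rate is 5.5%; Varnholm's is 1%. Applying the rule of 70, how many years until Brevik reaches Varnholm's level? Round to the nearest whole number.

Brevik gains on Varnholm at 5.5% − 1% = 4.5 points a year.
At that relative rate the gap halves every 70/4.5 ≈ 15.56 years.
A 16× gap closes after 4 halvings: 4 × 15.56 ≈ 62 years.

approximately 62 years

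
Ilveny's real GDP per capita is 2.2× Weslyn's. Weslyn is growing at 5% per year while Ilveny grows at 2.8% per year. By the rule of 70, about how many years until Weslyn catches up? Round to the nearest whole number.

36 years

Weslyn gains on Ilveny at 5% − 2.8% = 2.2 points a year.
At that relative rate the gap halves every 70/2.2 ≈ 31.82 years.
A 2.2× gap takes log₂(2.2) ≈ 1.14 halvings to close: 1.14 × 31.82 ≈ 36 years.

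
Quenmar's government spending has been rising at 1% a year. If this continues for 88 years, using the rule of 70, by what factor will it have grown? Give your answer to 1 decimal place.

2.4 times

Doubles every ≈ 70.00 years (70/1).
88 years is 1.26 doublings; 2^1.26 ≈ 2.4×.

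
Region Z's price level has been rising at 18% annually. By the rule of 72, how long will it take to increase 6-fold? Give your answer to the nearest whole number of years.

around 10 years

One doubling takes 72/18 = 4.00 years.
Reaching 6× takes log₂(6) ≈ 2.58 doublings.
2.58 × 4.00 ≈ 10 years.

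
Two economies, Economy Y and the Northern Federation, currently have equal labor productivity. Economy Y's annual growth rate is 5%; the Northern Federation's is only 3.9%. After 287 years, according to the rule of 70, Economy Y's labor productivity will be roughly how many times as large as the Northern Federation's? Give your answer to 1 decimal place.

Economy Y pulls ahead at 1.1 pp per year, so the ratio doubles every 70/1.1 ≈ 63.64 years.
In 287 years that's 4.51 doublings: 2^4.51 ≈ 22.8.

roughly 22.8 times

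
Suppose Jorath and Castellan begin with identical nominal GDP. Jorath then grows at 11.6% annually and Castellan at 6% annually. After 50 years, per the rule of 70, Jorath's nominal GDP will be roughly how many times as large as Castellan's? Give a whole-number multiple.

Only the 5.6-point difference matters.
70/5.6 ≈ 12.50 years per doubling of the ratio; 50 years gives 4.00 doublings, so ≈ 16×.

roughly 16 times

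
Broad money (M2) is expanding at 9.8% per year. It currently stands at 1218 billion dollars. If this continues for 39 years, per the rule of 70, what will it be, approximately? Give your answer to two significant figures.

≈ 54000 billion dollars

It doubles every 70/9.8 ≈ 7.14 years, so 39 years is 5.46 doublings.
2^5.46 ≈ 44.02; 1218 × 44.02 ≈ 54000 billion dollars.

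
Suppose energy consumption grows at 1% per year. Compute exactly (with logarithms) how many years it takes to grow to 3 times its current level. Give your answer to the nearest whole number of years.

t = ln(3) / ln(1 + 0.01) = 1.0986 / 0.009950 ≈ 110.41.
≈ 110 years.

110 years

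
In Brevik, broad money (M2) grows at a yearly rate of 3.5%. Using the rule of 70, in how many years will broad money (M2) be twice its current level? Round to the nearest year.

20 years

Doubling time ≈ 70 / 3.5 = 20.00 years.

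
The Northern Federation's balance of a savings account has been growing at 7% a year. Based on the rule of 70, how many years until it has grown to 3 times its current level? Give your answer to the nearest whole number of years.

Doubling time ≈ 70/7 = 10.00 years.
Reaching 3× takes log₂(3) ≈ 1.58 doublings.
1.58 × 10.00 ≈ 16 years.

≈ 16 years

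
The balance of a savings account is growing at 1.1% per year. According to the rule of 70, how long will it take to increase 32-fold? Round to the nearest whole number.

around 318 years

One doubling takes 70/1.1 = 63.64 years.
32 = 2^5, so 5 doublings → 318 years.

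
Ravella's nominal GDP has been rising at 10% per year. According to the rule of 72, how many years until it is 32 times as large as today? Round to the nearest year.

At 10% it doubles every 72/10 ≈ 7.20 years.
32× is 5 doublings, so 5 × 7.20 ≈ 36 years.

around 36 years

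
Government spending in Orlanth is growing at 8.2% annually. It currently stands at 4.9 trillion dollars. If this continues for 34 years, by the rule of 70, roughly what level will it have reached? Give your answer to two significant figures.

Doubling time ≈ 70/8.2 = 8.54 years.
34 years is 34/8.54 ≈ 3.98 doublings, a factor of 2^3.98 ≈ 15.78.
4.9 × 15.78 ≈ 77 trillion dollars.

approximately 77 trillion dollars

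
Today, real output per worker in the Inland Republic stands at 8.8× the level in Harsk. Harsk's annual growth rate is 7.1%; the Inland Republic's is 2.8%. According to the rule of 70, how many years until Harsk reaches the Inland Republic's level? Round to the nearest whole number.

approximately 51 years

What matters is the difference: 4.3 pp.
Rule of 70 on the gap: the ratio halves every 70/4.3 ≈ 16.28 years.
An 8.8× gap takes log₂(8.8) ≈ 3.14 halvings to close: 3.14 × 16.28 ≈ 51 years.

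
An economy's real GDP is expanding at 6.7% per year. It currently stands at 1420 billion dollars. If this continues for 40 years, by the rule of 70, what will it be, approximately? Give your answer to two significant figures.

20000 billion dollars

It doubles every 70/6.7 ≈ 10.45 years, so 40 years is 3.83 doublings.
2^3.83 ≈ 14.22; 1420 × 14.22 ≈ 20000 billion dollars.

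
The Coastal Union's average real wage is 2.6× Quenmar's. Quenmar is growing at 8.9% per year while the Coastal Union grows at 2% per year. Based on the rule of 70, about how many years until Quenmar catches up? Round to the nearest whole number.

about 14 years

The growth-rate gap is 8.9% − 2% = 6.9 percentage points.
So the ratio between them halves every 70/6.9 ≈ 10.14 years.
A 2.6× gap takes log₂(2.6) ≈ 1.38 halvings to close: 1.38 × 10.14 ≈ 14 years.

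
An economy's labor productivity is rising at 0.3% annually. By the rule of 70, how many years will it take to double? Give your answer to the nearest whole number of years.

≈ 233 years

70/0.3 ≈ 233.33, so it doubles roughly every 233 years.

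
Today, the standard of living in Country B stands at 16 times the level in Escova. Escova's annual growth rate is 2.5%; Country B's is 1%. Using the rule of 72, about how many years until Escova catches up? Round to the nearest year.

approximately 192 years

What matters is the difference: 1.5 pp.
Rule of 72 on the gap: the ratio halves every 72/1.5 ≈ 48.00 years.
A 16 times gap closes after 4 halvings: 4 × 48.00 ≈ 192 years.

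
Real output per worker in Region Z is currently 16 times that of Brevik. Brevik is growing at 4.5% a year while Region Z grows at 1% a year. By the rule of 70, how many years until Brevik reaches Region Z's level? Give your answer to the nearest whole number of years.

Brevik gains on Region Z at 4.5% − 1% = 3.5 points a year.
At that relative rate the gap halves every 70/3.5 ≈ 20.00 years.
A 16 times gap closes after 4 halvings: 4 × 20.00 ≈ 80 years.

80 years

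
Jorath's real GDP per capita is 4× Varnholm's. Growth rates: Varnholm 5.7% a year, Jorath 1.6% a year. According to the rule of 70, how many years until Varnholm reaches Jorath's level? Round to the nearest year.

approximately 34 years

The growth-rate gap is 5.7% − 1.6% = 4.1 percentage points.
So the ratio between them halves every 70/4.1 ≈ 17.07 years.
A 4× gap closes after 2 halvings: 2 × 17.07 ≈ 34 years.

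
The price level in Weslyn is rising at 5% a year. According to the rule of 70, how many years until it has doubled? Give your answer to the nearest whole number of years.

14 years

Doubling time ≈ 70 / 5 = 14.00 years.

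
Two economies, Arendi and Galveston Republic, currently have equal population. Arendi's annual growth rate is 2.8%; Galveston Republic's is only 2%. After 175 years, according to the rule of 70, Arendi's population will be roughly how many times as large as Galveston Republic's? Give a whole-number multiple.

Arendi pulls ahead at 0.8 pp per year, so the ratio doubles every 70/0.8 ≈ 87.50 years.
In 175 years that's 2.00 doublings: 2^2.00 ≈ 4.

around 4 times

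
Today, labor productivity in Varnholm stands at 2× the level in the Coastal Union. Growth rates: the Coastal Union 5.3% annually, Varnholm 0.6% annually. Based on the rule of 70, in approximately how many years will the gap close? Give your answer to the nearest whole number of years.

The growth-rate gap is 5.3% − 0.6% = 4.7 percentage points.
So the ratio between them halves every 70/4.7 ≈ 14.89 years.
A 2× gap closes after 1 halving: 1 × 14.89 ≈ 15 years.

about 15 years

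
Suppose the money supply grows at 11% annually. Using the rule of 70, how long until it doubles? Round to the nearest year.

around 6 years

Doubling time ≈ 70 / 11 = 6.36 years.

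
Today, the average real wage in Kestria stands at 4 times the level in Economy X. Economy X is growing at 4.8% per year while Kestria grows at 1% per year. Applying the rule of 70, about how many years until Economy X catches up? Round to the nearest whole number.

37 years

What matters is the difference: 3.8 pp.
Rule of 70 on the gap: the ratio halves every 70/3.8 ≈ 18.42 years.
A 4 times gap closes after 2 halvings: 2 × 18.42 ≈ 37 years.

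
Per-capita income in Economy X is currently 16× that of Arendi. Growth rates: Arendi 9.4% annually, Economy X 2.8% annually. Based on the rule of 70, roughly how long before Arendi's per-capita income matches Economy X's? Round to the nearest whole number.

What matters is the difference: 6.6 pp.
Rule of 70 on the gap: the ratio halves every 70/6.6 ≈ 10.61 years.
A 16× gap closes after 4 halvings: 4 × 10.61 ≈ 42 years.

≈ 42 years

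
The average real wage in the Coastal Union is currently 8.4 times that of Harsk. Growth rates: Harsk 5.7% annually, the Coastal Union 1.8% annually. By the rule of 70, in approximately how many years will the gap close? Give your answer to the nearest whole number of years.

55 years

What matters is the difference: 3.9 pp.
Rule of 70 on the gap: the ratio halves every 70/3.9 ≈ 17.95 years.
An 8.4 times gap takes log₂(8.4) ≈ 3.07 halvings to close: 3.07 × 17.95 ≈ 55 years.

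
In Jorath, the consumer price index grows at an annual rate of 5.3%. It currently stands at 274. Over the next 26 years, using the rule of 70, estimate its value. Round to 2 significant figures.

≈ 1100

Doubling time ≈ 70/5.3 = 13.21 years.
26 years is 26/13.21 ≈ 1.97 doublings, a factor of 2^1.97 ≈ 3.92.
274 × 3.92 ≈ 1100.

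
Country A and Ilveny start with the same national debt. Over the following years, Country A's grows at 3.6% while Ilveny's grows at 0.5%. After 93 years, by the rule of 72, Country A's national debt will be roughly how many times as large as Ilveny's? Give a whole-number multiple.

Country A pulls ahead at 3.1 pp per year, so the ratio doubles every 72/3.1 ≈ 23.23 years.
In 93 years that's 4.00 doublings: 2^4.00 ≈ 16.

about 16 times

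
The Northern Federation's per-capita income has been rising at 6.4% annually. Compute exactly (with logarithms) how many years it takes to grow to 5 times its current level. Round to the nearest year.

t = ln(5) / ln(1 + 0.064) = 1.6094 / 0.062035 ≈ 25.94.
≈ 26 years.

26 years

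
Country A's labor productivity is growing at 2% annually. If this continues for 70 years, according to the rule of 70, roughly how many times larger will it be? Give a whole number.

At 2% one doubling takes ≈ 35.00 years; 70 years is 2 of them, so ×4.

around 4 times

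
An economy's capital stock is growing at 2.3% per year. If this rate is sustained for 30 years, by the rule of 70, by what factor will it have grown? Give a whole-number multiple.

Doubling time ≈ 70/2.3 = 30.43 years.
30/30.43 ≈ 1 doubling, so about 2^1 = 2×.

around 2 times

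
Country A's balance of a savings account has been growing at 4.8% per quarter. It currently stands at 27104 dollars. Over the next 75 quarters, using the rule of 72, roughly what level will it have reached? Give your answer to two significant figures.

Doubling time ≈ 72/4.8 = 15.00 quarters.
75 quarters is 75/15.00 ≈ 5.00 doublings, a factor of 2^5.00 ≈ 32.00.
27104 × 32.00 ≈ 870000 dollars.

roughly 870000 dollars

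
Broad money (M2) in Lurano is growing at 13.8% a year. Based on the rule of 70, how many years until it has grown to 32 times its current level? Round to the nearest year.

≈ 25 years

One doubling takes 70/13.8 = 5.07 years.
32 = 2^5, so 5 doublings → 25 years.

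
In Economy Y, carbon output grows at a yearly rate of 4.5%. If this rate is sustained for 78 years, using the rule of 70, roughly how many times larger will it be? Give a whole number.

At 4.5% one doubling takes ≈ 15.56 years; 78 years is 5 of them, so ×32.

≈ 32 times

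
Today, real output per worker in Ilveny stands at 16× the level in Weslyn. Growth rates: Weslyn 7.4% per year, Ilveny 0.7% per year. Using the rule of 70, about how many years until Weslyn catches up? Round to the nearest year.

What matters is the difference: 6.7 pp.
Rule of 70 on the gap: the ratio halves every 70/6.7 ≈ 10.45 years.
A 16× gap closes after 4 halvings: 4 × 10.45 ≈ 42 years.

approximately 42 years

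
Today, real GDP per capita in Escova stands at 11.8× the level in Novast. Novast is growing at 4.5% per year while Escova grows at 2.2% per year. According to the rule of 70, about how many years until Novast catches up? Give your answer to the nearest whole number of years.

108 years

Novast gains on Escova at 4.5% − 2.2% = 2.3 points a year.
At that relative rate the gap halves every 70/2.3 ≈ 30.43 years.
An 11.8× gap takes log₂(11.8) ≈ 3.56 halvings to close: 3.56 × 30.43 ≈ 108 years.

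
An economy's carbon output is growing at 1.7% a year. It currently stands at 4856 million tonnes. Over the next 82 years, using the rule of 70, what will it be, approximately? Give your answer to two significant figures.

roughly 19000 million tonnes

It doubles every 70/1.7 ≈ 41.18 years, so 82 years is 1.99 doublings.
2^1.99 ≈ 3.97; 4856 × 3.97 ≈ 19000 million tonnes.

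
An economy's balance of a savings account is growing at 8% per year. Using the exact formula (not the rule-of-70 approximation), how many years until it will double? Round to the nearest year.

9 years

t = ln(2) / ln(1 + 0.08) = 0.6931 / 0.076961 ≈ 9.01.
≈ 9 years.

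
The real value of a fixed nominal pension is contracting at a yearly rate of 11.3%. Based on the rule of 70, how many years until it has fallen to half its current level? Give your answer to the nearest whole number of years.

Falling at 11.3%, it halves about every 70/11.3 = 6.19 years.

6 years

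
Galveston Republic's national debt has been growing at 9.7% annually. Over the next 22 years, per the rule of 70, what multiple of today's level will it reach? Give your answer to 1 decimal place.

Doubling time ≈ 70/9.7 = 7.22 years.
22 years / 7.22 ≈ 3.05 doublings → factor 2^3.05 ≈ 8.3.

8.3 times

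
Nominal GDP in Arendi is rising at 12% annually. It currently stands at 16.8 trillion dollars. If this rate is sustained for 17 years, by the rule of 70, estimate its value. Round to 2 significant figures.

≈ 130 trillion dollars

It doubles every 70/12 ≈ 5.83 years, so 17 years is 2.92 doublings.
2^2.92 ≈ 7.57; 16.8 × 7.57 ≈ 130 trillion dollars.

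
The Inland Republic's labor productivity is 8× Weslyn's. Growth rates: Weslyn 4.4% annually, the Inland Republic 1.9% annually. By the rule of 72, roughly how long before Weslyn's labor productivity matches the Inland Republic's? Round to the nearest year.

The growth-rate gap is 4.4% − 1.9% = 2.5 percentage points.
So the ratio between them halves every 72/2.5 ≈ 28.80 years.
An 8× gap closes after 3 halvings: 3 × 28.80 ≈ 86 years.

around 86 years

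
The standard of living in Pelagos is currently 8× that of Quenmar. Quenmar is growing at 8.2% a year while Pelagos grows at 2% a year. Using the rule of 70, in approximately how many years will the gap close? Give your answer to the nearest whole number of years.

What matters is the difference: 6.2 pp.
Rule of 70 on the gap: the ratio halves every 70/6.2 ≈ 11.29 years.
An 8× gap closes after 3 halvings: 3 × 11.29 ≈ 34 years.

around 34 years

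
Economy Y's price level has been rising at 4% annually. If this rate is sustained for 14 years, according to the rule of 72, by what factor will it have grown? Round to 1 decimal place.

Doubles every ≈ 18.00 years (72/4).
14 years is 0.78 doublings; 2^0.78 ≈ 1.7×.

roughly 1.7 times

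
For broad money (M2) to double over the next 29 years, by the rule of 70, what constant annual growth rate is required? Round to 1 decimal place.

≈ 2.4%

70 / 29 ≈ 2.41, so about 2.4% a year.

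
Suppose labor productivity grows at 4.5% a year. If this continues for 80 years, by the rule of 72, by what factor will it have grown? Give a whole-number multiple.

Doubling time ≈ 72/4.5 = 16.00 years.
80/16.00 ≈ 5 doublings, so about 2^5 = 32×.

32 times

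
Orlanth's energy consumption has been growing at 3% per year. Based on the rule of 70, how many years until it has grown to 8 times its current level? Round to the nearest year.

around 70 years

Doubling time ≈ 70/3 = 23.33 years.
Getting to 8× needs 3 doublings: 3 × 23.33 ≈ 70 years.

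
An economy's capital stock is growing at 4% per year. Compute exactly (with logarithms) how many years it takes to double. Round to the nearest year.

t = ln(2) / ln(1 + 0.04) = 0.6931 / 0.039221 ≈ 17.67.
≈ 18 years.

18 years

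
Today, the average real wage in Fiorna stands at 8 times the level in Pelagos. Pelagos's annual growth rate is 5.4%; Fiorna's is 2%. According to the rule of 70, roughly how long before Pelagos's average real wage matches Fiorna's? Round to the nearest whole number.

62 years

What matters is the difference: 3.4 pp.
Rule of 70 on the gap: the ratio halves every 70/3.4 ≈ 20.59 years.
An 8 times gap closes after 3 halvings: 3 × 20.59 ≈ 62 years.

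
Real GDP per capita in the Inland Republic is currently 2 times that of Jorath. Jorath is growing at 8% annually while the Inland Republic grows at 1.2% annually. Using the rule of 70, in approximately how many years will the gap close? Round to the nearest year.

about 10 years

The growth-rate gap is 8% − 1.2% = 6.8 percentage points.
So the ratio between them halves every 70/6.8 ≈ 10.29 years.
A 2 times gap closes after 1 halving: 1 × 10.29 ≈ 10 years.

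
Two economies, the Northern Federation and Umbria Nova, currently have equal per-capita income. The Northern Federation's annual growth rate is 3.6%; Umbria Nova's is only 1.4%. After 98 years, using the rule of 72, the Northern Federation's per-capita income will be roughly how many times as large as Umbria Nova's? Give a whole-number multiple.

approximately 8 times

Only the 2.2-point difference matters.
72/2.2 ≈ 32.73 years per doubling of the ratio; 98 years gives 2.99 doublings, so ≈ 8×.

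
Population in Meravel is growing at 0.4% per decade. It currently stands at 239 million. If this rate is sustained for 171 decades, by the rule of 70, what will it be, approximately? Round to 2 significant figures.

Doubling time ≈ 70/0.4 = 175.00 decades.
171 decades is 171/175.00 ≈ 0.98 doublings, a factor of 2^0.98 ≈ 1.97.
239 × 1.97 ≈ 470 million.

≈ 470 million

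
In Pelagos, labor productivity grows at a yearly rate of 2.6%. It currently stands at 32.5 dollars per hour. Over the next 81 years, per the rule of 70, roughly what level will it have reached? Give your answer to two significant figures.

roughly 260 dollars per hour

Doubling time ≈ 70/2.6 = 26.92 years.
81 years is 81/26.92 ≈ 3.01 doublings, a factor of 2^3.01 ≈ 8.06.
32.5 × 8.06 ≈ 260 dollars per hour.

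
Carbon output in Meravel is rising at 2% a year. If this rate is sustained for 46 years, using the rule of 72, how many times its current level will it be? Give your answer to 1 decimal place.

Doubles every ≈ 36.00 years (72/2).
46 years is 1.28 doublings; 2^1.28 ≈ 2.4×.

approximately 2.4 times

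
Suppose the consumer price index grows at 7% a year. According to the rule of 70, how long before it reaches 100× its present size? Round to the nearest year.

At 7% it doubles every 70/7 ≈ 10.00 years.
100× is log₂ 100 ≈ 6.64 doublings, so ≈ 6.64 × 10.00 = 66 years.

66 years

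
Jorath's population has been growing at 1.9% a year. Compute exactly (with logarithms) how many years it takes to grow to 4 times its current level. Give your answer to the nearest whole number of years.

74 years

t = ln(4) / ln(1 + 0.019) = 1.3863 / 0.018822 ≈ 73.65.
≈ 74 years.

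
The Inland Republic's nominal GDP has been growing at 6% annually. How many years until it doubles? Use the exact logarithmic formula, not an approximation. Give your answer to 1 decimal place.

t = ln(2) / ln(1 + 0.06) = 0.6931 / 0.058269 ≈ 11.89.

11.9 years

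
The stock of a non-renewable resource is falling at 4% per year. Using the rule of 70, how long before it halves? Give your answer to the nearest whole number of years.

Halving time ≈ 70 / 4 = 17.50 → 18 years.

around 18 years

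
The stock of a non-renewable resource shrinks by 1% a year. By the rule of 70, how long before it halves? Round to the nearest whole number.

The rule works in reverse for decay: 70/1 ≈ 70.00 years to halve.

roughly 70 years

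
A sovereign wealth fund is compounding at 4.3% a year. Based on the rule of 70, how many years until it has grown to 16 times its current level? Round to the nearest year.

Doubling time ≈ 70/4.3 = 16.28 years.
16× is 4 doublings, so 4 × 16.28 ≈ 65 years.

roughly 65 years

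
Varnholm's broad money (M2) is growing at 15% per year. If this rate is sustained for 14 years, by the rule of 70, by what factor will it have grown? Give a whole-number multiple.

approximately 8 times

70/15 ≈ 4.67 years per doubling.
14 years fits 3 doublings: 2^3 = 8.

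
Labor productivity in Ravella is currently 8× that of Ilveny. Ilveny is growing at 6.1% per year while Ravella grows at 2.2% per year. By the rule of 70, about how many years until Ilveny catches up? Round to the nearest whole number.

about 54 years

The growth-rate gap is 6.1% − 2.2% = 3.9 percentage points.
So the ratio between them halves every 70/3.9 ≈ 17.95 years.
An 8× gap closes after 3 halvings: 3 × 17.95 ≈ 54 years.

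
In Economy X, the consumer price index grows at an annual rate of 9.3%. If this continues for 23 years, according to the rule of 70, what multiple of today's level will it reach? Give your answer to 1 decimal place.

8.3 times

Doubles every ≈ 7.53 years (70/9.3).
23 years is 3.05 doublings; 2^3.05 ≈ 8.3×.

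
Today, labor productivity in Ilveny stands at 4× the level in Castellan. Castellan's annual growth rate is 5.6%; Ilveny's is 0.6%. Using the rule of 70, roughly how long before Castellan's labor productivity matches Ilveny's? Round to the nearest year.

28 years

Castellan gains on Ilveny at 5.6% − 0.6% = 5 points a year.
At that relative rate the gap halves every 70/5 ≈ 14.00 years.
A 4× gap closes after 2 halvings: 2 × 14.00 ≈ 28 years.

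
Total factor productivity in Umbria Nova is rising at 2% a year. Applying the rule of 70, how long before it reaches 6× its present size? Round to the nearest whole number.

One doubling takes 70/2 = 35.00 years.
6× is log₂ 6 ≈ 2.58 doublings, so ≈ 2.58 × 35.00 = 90 years.

around 90 years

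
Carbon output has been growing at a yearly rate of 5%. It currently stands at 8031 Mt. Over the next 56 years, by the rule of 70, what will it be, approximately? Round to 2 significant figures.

≈ 130000 Mt

It doubles every 70/5 ≈ 14.00 years, so 56 years is 4.00 doublings.
2^4.00 ≈ 16.00; 8031 × 16.00 ≈ 130000 Mt.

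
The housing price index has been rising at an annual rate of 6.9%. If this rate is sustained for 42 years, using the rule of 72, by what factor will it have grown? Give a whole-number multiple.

approximately 16 times

At 6.9% one doubling takes ≈ 10.43 years; 42 years is 4 of them, so ×16.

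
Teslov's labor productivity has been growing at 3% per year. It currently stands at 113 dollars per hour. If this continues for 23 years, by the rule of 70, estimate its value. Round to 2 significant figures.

about 220 dollars per hour

It doubles every 70/3 ≈ 23.33 years, so 23 years is 0.99 doublings.
2^0.99 ≈ 1.99; 113 × 1.99 ≈ 220 dollars per hour.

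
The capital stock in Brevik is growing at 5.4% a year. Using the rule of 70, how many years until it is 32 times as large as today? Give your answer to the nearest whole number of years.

One doubling takes 70/5.4 = 12.96 years.
Getting to 32× needs 5 doublings: 5 × 12.96 ≈ 65 years.

approximately 65 years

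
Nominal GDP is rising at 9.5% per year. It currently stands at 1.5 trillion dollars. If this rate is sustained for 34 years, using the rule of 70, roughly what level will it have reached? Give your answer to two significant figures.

about 37 trillion dollars

Doubling time ≈ 70/9.5 = 7.37 years.
34 years is 34/7.37 ≈ 4.61 doublings, a factor of 2^4.61 ≈ 24.42.
1.5 × 24.42 ≈ 37 trillion dollars.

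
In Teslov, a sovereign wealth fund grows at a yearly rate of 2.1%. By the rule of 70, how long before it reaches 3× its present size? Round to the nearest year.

around 53 years

At 2.1% it doubles every 70/2.1 ≈ 33.33 years.
3× is log₂ 3 ≈ 1.58 doublings, so ≈ 1.58 × 33.33 = 53 years.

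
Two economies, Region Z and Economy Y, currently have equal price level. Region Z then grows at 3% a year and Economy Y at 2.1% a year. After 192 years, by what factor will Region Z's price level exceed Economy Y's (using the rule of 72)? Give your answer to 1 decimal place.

Rate gap = 3% − 2.1% = 0.9 points.
The ratio doubles every 72/0.9 ≈ 80.00 years.
192/80.00 ≈ 2.40 doublings → ratio ≈ 2^2.40 ≈ 5.3.

around 5.3 times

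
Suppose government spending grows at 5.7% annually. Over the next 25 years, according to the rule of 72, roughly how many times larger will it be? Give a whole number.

4 times

Doubling time ≈ 72/5.7 = 12.63 years.
25/12.63 ≈ 2 doublings, so about 2^2 = 4×.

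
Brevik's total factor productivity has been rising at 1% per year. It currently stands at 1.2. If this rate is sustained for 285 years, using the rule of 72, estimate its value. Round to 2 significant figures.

about 19

It doubles every 72/1 ≈ 72.00 years, so 285 years is 3.96 doublings.
2^3.96 ≈ 15.56; 1.2 × 15.56 ≈ 19.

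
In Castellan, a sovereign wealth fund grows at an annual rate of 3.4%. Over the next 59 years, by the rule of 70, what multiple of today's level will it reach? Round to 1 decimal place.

≈ 7.3 times

Doubles every ≈ 20.59 years (70/3.4).
59 years is 2.87 doublings; 2^2.87 ≈ 7.3×.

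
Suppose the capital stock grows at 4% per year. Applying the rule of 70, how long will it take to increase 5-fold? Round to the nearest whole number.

41 years

One doubling takes 70/4 = 17.50 years.
5× is log₂ 5 ≈ 2.32 doublings, so ≈ 2.32 × 17.50 = 41 years.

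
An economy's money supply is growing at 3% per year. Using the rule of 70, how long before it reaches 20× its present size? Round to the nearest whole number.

≈ 101 years

One doubling takes 70/3 = 23.33 years.
Reaching 20× takes log₂(20) ≈ 4.32 doublings.
4.32 × 23.33 ≈ 101 years.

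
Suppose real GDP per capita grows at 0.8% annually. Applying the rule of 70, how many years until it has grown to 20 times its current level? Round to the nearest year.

≈ 378 years

At 0.8% it doubles every 70/0.8 ≈ 87.50 years.
Reaching 20× takes log₂(20) ≈ 4.32 doublings.
4.32 × 87.50 ≈ 378 years.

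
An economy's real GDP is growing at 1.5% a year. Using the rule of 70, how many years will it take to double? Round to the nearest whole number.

70/1.5 ≈ 46.67, so it doubles roughly every 47 years.

about 47 years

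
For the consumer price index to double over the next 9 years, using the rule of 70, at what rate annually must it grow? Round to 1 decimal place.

about 7.8%

70 / 9 ≈ 7.78, so about 7.8% annually.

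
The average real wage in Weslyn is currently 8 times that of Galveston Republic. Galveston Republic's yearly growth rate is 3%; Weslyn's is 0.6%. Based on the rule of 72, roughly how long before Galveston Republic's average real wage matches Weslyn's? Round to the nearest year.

Galveston Republic gains on Weslyn at 3% − 0.6% = 2.4 points a year.
At that relative rate the gap halves every 72/2.4 ≈ 30.00 years.
An 8 times gap closes after 3 halvings: 3 × 30.00 ≈ 90 years.

approximately 90 years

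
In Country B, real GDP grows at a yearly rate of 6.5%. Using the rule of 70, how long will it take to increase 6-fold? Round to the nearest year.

One doubling takes 70/6.5 = 10.77 years.
6× is log₂ 6 ≈ 2.58 doublings, so ≈ 2.58 × 10.77 = 28 years.

28 years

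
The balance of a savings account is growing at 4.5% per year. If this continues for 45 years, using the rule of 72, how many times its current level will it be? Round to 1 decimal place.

Doubles every ≈ 16.00 years (72/4.5).
45 years is 2.81 doublings; 2^2.81 ≈ 7.0×.

approximately 7.0 times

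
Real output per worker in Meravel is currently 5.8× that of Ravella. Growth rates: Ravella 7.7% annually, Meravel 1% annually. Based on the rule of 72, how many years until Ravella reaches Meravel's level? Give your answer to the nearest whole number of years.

The growth-rate gap is 7.7% − 1% = 6.7 percentage points.
So the ratio between them halves every 72/6.7 ≈ 10.75 years.
A 5.8× gap takes log₂(5.8) ≈ 2.54 halvings to close: 2.54 × 10.75 ≈ 27 years.

about 27 years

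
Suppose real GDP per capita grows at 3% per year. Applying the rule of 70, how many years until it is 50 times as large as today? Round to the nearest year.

roughly 132 years

One doubling takes 70/3 = 23.33 years.
50× is log₂ 50 ≈ 5.64 doublings, so ≈ 5.64 × 23.33 = 132 years.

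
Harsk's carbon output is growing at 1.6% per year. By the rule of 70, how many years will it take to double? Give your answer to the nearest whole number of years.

Doubling time ≈ 70 / 1.6 = 43.75 years.

roughly 44 years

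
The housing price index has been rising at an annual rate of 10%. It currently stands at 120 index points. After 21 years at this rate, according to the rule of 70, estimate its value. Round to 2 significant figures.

Doubling time ≈ 70/10 = 7.00 years.
21 years is 21/7.00 ≈ 3.00 doublings, a factor of 2^3.00 ≈ 8.00.
120 × 8.00 ≈ 960 index points.

960 index points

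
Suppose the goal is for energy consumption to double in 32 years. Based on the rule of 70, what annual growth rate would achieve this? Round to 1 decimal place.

≈ 2.2% a year

70 / 32 ≈ 2.19, so about 2.2% a year.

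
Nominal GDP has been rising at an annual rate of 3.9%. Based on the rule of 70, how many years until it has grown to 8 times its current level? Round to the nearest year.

One doubling takes 70/3.9 = 17.95 years.
8× is 3 doublings, so 3 × 17.95 ≈ 54 years.

roughly 54 years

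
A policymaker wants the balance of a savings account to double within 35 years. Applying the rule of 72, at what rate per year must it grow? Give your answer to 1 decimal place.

72 / 35 ≈ 2.06, so about 2.1% per year.

roughly 2.1%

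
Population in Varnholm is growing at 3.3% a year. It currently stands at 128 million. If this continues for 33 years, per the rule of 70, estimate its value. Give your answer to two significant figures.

≈ 380 million

It doubles every 70/3.3 ≈ 21.21 years, so 33 years is 1.56 doublings.
2^1.56 ≈ 2.95; 128 × 2.95 ≈ 380 million.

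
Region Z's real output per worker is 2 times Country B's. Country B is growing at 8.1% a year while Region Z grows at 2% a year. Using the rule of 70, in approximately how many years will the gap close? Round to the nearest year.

approximately 11 years

The growth-rate gap is 8.1% − 2% = 6.1 percentage points.
So the ratio between them halves every 70/6.1 ≈ 11.48 years.
A 2 times gap closes after 1 halving: 1 × 11.48 ≈ 11 years.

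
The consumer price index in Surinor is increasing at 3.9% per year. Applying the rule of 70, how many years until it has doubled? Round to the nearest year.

≈ 18 years

Doubling time ≈ 70 / 3.9 = 17.95 years.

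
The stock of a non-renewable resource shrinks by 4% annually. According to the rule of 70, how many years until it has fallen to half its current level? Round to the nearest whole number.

The rule works in reverse for decay: 70/4 ≈ 17.50 years to halve.

18 years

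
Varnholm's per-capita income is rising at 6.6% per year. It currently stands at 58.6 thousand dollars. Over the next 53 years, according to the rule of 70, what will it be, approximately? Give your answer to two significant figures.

Doubling time ≈ 70/6.6 = 10.61 years.
53 years is 53/10.61 ≈ 5.00 doublings, a factor of 2^5.00 ≈ 32.00.
58.6 × 32.00 ≈ 1900 thousand dollars.

roughly 1900 thousand dollars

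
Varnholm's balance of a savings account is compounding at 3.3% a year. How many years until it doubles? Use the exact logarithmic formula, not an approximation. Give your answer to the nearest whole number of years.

21 years

t = ln(2) / ln(1 + 0.033) = 0.6931 / 0.032467 ≈ 21.35.
≈ 21 years.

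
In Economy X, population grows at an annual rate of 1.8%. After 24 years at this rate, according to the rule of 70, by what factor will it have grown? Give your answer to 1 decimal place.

Doubles every ≈ 38.89 years (70/1.8).
24 years is 0.62 doublings; 2^0.62 ≈ 1.5×.

around 1.5 times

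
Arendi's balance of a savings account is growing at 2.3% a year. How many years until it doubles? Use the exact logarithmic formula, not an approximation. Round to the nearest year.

t = ln(2) / ln(1 + 0.023) = 0.6931 / 0.022739 ≈ 30.48.
≈ 30 years.

30 years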